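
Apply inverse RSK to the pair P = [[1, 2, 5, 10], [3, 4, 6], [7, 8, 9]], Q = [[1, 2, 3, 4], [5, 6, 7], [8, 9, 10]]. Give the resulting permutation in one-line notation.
7 8 9 10 3 4 6 1 2 5

Reverse the RSK construction: for i from n down to 1, find the cell of Q containing i, remove the entry at that cell from P, and reverse-bump it up through P; the value ejected from row 1 is w(i).

Step i=10: Q has 10 at row 3, column 3; remove 9 from row 3 of P and reverse-bump: 9 enters row 2 and ejects 6; 6 enters row 1 and ejects 5. So w(10) = 5. P is now [[1, 2, 6, 10], [3, 4, 9], [7, 8]].
Step i=9: Q has 9 at row 3, column 2; remove 8 from row 3 of P and reverse-bump: 8 enters row 2 and ejects 4; 4 enters row 1 and ejects 2. So w(9) = 2. P is now [[1, 4, 6, 10], [3, 8, 9], [7]].
Step i=8: Q has 8 at row 3, column 1; remove 7 from row 3 of P and reverse-bump: 7 enters row 2 and ejects 3; 3 enters row 1 and ejects 1. So w(8) = 1. P is now [[3, 4, 6, 10], [7, 8, 9]].
Step i=7: Q has 7 at row 2, column 3; remove 9 from row 2 of P and reverse-bump: 9 enters row 1 and ejects 6. So w(7) = 6. P is now [[3, 4, 9, 10], [7, 8]].
Step i=6: Q has 6 at row 2, column 2; remove 8 from row 2 of P and reverse-bump: 8 enters row 1 and ejects 4. So w(6) = 4. P is now [[3, 8, 9, 10], [7]].
Step i=5: Q has 5 at row 2, column 1; remove 7 from row 2 of P and reverse-bump: 7 enters row 1 and ejects 3. So w(5) = 3. P is now [[7, 8, 9, 10]].
Step i=4: Q has 4 at row 1, column 4; remove that cell from P, ejecting 10. So w(4) = 10. P is now [[7, 8, 9]].
Step i=3: Q has 3 at row 1, column 3; remove that cell from P, ejecting 9. So w(3) = 9. P is now [[7, 8]].
Step i=2: Q has 2 at row 1, column 2; remove that cell from P, ejecting 8. So w(2) = 8. P is now [[7]].
Step i=1: Q has 1 at row 1, column 1; remove that cell from P, ejecting 7. So w(1) = 7. P is now [].

So w = 7 8 9 10 3 4 6 1 2 5.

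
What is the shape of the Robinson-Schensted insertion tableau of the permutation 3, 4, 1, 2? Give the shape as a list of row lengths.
Row-insert each entry into an empty tableau.

After inserting 3: P = [[3]].
After inserting 4: P = [[3, 4]].
After inserting 1: P = [[1, 4], [3]].
After inserting 2: P = [[1, 2], [3, 4]].

The final insertion tableau P = [[1, 2], [3, 4]] has shape [2, 2].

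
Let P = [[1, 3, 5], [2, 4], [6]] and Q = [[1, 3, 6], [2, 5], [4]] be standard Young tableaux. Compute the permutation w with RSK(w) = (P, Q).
6 2 4 1 3 5

Reverse the RSK construction: for i from n down to 1, find the cell of Q containing i, remove the entry at that cell from P, and reverse-bump it up through P; the value ejected from row 1 is w(i).

Step i=6: Q has 6 at row 1, column 3; remove that cell from P, ejecting 5. So w(6) = 5. P is now [[1, 3], [2, 4], [6]].
Step i=5: Q has 5 at row 2, column 2; remove 4 from row 2 of P and reverse-bump: 4 enters row 1 and ejects 3. So w(5) = 3. P is now [[1, 4], [2], [6]].
Step i=4: Q has 4 at row 3, column 1; remove 6 from row 3 of P and reverse-bump: 6 enters row 2 and ejects 2; 2 enters row 1 and ejects 1. So w(4) = 1. P is now [[2, 4], [6]].
Step i=3: Q has 3 at row 1, column 2; remove that cell from P, ejecting 4. So w(3) = 4. P is now [[2], [6]].
Step i=2: Q has 2 at row 2, column 1; remove 6 from row 2 of P and reverse-bump: 6 enters row 1 and ejects 2. So w(2) = 2. P is now [[6]].
Step i=1: Q has 1 at row 1, column 1; remove that cell from P, ejecting 6. So w(1) = 6. P is now [].

So w = 6 2 4 1 3 5.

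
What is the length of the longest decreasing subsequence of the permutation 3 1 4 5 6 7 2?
2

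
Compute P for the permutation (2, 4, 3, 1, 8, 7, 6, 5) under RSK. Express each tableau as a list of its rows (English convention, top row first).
After inserting 2: P = [[2]].
After inserting 4: P = [[2, 4]].
After inserting 3: P = [[2, 3], [4]].
After inserting 1: P = [[1, 3], [2], [4]].
After inserting 8: P = [[1, 3, 8], [2], [4]].
After inserting 7: P = [[1, 3, 7], [2, 8], [4]].
After inserting 6: P = [[1, 3, 6], [2, 7], [4, 8]].
After inserting 5: P = [[1, 3, 5], [2, 6], [4, 7], [8]].

So P = [[1, 3, 5], [2, 6], [4, 7], [8]].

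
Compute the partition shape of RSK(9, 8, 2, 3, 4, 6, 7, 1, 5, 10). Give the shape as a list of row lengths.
[6, 2, 1, 1]

RSK row insertion gives P = [[1, 3, 4, 5, 7, 10], [2, 6], [8], [9]], which has shape [6, 2, 1, 1].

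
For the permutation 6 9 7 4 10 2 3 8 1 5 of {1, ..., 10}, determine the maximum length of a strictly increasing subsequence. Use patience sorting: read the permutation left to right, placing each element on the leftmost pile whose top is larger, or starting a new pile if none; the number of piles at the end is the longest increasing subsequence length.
6: new pile. tops = [6]
9: new pile. tops = [6, 9]
7: onto pile 2 (replacing 9). tops = [6, 7]
4: onto pile 1 (replacing 6). tops = [4, 7]
10: new pile. tops = [4, 7, 10]
2: onto pile 1 (replacing 4). tops = [2, 7, 10]
3: onto pile 2 (replacing 7). tops = [2, 3, 10]
8: onto pile 3 (replacing 10). tops = [2, 3, 8]
1: onto pile 1 (replacing 2). tops = [1, 3, 8]
5: onto pile 3 (replacing 8). tops = [1, 3, 5]

3 piles, so the longest increasing subsequence has length 3.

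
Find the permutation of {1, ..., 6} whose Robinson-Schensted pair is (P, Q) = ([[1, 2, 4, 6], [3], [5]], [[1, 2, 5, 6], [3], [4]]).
Reverse the RSK construction: for i from n down to 1, find the cell of Q containing i, remove the entry at that cell from P, and reverse-bump it up through P; the value ejected from row 1 is w(i).

Step i=6: Q has 6 at row 1, column 4; remove that cell from P, ejecting 6. So w(6) = 6. P is now [[1, 2, 4], [3], [5]].
Step i=5: Q has 5 at row 1, column 3; remove that cell from P, ejecting 4. So w(5) = 4. P is now [[1, 2], [3], [5]].
Step i=4: Q has 4 at row 3, column 1; remove 5 from row 3 of P and reverse-bump: 5 enters row 2 and ejects 3; 3 enters row 1 and ejects 2. So w(4) = 2. P is now [[1, 3], [5]].
Step i=3: Q has 3 at row 2, column 1; remove 5 from row 2 of P and reverse-bump: 5 enters row 1 and ejects 3. So w(3) = 3. P is now [[1, 5]].
Step i=2: Q has 2 at row 1, column 2; remove that cell from P, ejecting 5. So w(2) = 5. P is now [[1]].
Step i=1: Q has 1 at row 1, column 1; remove that cell from P, ejecting 1. So w(1) = 1. P is now [].

So w = 1 5 3 2 4 6.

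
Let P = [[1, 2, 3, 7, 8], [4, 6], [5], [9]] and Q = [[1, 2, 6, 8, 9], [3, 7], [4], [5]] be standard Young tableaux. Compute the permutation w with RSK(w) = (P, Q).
1 9 5 4 2 6 3 7 8

Reverse the RSK construction: for i from n down to 1, find the cell of Q containing i, remove the entry at that cell from P, and reverse-bump it up through P; the value ejected from row 1 is w(i).

Step i=9: Q has 9 at row 1, column 5; remove that cell from P, ejecting 8. So w(9) = 8. P is now [[1, 2, 3, 7], [4, 6], [5], [9]].
Step i=8: Q has 8 at row 1, column 4; remove that cell from P, ejecting 7. So w(8) = 7. P is now [[1, 2, 3], [4, 6], [5], [9]].
Step i=7: Q has 7 at row 2, column 2; remove 6 from row 2 of P and reverse-bump: 6 enters row 1 and ejects 3. So w(7) = 3. P is now [[1, 2, 6], [4], [5], [9]].
Step i=6: Q has 6 at row 1, column 3; remove that cell from P, ejecting 6. So w(6) = 6. P is now [[1, 2], [4], [5], [9]].
Step i=5: Q has 5 at row 4, column 1; remove 9 from row 4 of P and reverse-bump: 9 enters row 3 and ejects 5; 5 enters row 2 and ejects 4; 4 enters row 1 and ejects 2. So w(5) = 2. P is now [[1, 4], [5], [9]].
Step i=4: Q has 4 at row 3, column 1; remove 9 from row 3 of P and reverse-bump: 9 enters row 2 and ejects 5; 5 enters row 1 and ejects 4. So w(4) = 4. P is now [[1, 5], [9]].
Step i=3: Q has 3 at row 2, column 1; remove 9 from row 2 of P and reverse-bump: 9 enters row 1 and ejects 5. So w(3) = 5. P is now [[1, 9]].
Step i=2: Q has 2 at row 1, column 2; remove that cell from P, ejecting 9. So w(2) = 9. P is now [[1]].
Step i=1: Q has 1 at row 1, column 1; remove that cell from P, ejecting 1. So w(1) = 1. P is now [].

So w = 1 9 5 4 2 6 3 7 8.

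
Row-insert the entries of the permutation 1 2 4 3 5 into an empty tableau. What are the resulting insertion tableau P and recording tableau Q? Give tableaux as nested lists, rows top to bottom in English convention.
Insert each entry of the permutation into P by Schensted row insertion, recording in Q the position of each new cell.

Insert 1: appended to row 1. P = [[1]], Q = [[1]].
Insert 2: appended to row 1. P = [[1, 2]], Q = [[1, 2]].
Insert 4: appended to row 1. P = [[1, 2, 4]], Q = [[1, 2, 3]].
Insert 3: 3 bumps 4 from row 1; 4 starts row 2. P = [[1, 2, 3], [4]], Q = [[1, 2, 3], [4]].
Insert 5: appended to row 1. P = [[1, 2, 3, 5], [4]], Q = [[1, 2, 3, 5], [4]].

So P = [[1, 2, 3, 5], [4]], Q = [[1, 2, 3, 5], [4]].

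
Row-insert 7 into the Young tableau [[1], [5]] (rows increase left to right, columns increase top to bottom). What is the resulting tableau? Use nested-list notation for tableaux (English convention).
[[1, 7], [5]]

7 is larger than every entry of row 1, so it is appended to row 1. The new tableau is [[1, 7], [5]].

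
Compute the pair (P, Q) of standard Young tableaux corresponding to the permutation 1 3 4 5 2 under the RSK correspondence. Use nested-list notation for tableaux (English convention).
P = [[1, 2, 4, 5], [3]], Q = [[1, 2, 3, 4], [5]]

Insert each entry of the permutation into P by Schensted row insertion, recording in Q the position of each new cell.

Insert 1: appended to row 1. P = [[1]].
Insert 3: appended to row 1. P = [[1, 3]].
Insert 4: appended to row 1. P = [[1, 3, 4]].
Insert 5: appended to row 1. P = [[1, 3, 4, 5]].
Insert 2: 2 bumps 3 from row 1; 3 starts row 2. P = [[1, 2, 4, 5], [3]].

So P = [[1, 2, 4, 5], [3]], Q = [[1, 2, 3, 4], [5]].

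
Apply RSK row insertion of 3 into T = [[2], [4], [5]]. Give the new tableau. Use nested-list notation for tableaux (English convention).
[[2, 3], [4], [5]]

3 is larger than every entry of row 1, so it is appended to row 1. The new tableau is [[2, 3], [4], [5]].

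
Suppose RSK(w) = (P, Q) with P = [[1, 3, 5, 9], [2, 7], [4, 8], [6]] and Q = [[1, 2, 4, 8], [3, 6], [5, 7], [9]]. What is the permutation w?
Reverse RSK: for i = n, n-1, ..., 1, locate i in Q, remove the corresponding corner cell from P, and reverse-bump its entry up through P; the value ejected from row 1 is w(i).

So w = 2 6 4 8 3 7 5 9 1.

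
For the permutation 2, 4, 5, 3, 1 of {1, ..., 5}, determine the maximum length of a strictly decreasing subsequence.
3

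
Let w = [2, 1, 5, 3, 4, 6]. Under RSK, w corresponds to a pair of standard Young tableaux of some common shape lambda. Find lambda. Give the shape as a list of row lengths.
[4, 2]

Row-insert each entry into an empty tableau.

After inserting 2: P = [[2]].
After inserting 1: P = [[1], [2]].
After inserting 5: P = [[1, 5], [2]].
After inserting 3: P = [[1, 3], [2, 5]].
After inserting 4: P = [[1, 3, 4], [2, 5]].
After inserting 6: P = [[1, 3, 4, 6], [2, 5]].

The final insertion tableau P = [[1, 3, 4, 6], [2, 5]] has shape [4, 2].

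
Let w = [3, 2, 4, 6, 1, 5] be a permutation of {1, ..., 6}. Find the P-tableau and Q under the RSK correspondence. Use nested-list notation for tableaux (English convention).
Insert each entry of the permutation into P by Schensted row insertion, recording in Q the position of each new cell.

After inserting 3: P = [[3]].
After inserting 2: P = [[2], [3]].
After inserting 4: P = [[2, 4], [3]].
After inserting 6: P = [[2, 4, 6], [3]].
After inserting 1: P = [[1, 4, 6], [2], [3]].
After inserting 5: P = [[1, 4, 5], [2, 6], [3]].

So P = [[1, 4, 5], [2, 6], [3]], Q = [[1, 3, 4], [2, 6], [5]].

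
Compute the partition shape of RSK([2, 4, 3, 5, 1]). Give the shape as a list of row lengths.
Row-insert each entry into an empty tableau.

After inserting 2: P = [[2]].
After inserting 4: P = [[2, 4]].
After inserting 3: P = [[2, 3], [4]].
After inserting 5: P = [[2, 3, 5], [4]].
After inserting 1: P = [[1, 3, 5], [2], [4]].

The final insertion tableau P = [[1, 3, 5], [2], [4]] has shape [3, 1, 1].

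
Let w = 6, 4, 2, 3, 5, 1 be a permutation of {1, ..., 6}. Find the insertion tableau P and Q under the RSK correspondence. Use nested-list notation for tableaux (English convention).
P = [[1, 3, 5], [2], [4], [6]], Q = [[1, 4, 5], [2], [3], [6]]

Insert each entry of the permutation into P by Schensted row insertion, recording in Q the position of each new cell.

After inserting 6: P = [[6]].
After inserting 4: P = [[4], [6]].
After inserting 2: P = [[2], [4], [6]].
After inserting 3: P = [[2, 3], [4], [6]].
After inserting 5: P = [[2, 3, 5], [4], [6]].
After inserting 1: P = [[1, 3, 5], [2], [4], [6]].

So P = [[1, 3, 5], [2], [4], [6]], Q = [[1, 4, 5], [2], [3], [6]].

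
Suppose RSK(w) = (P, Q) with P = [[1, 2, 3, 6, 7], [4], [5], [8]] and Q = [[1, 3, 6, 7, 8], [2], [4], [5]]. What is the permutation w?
8 1 5 4 2 3 6 7

Reverse the RSK construction: for i from n down to 1, find the cell of Q containing i, remove the entry at that cell from P, and reverse-bump it up through P; the value ejected from row 1 is w(i).

Step i=8: Q has 8 at row 1, column 5; remove that cell from P, ejecting 7. So w(8) = 7. P is now [[1, 2, 3, 6], [4], [5], [8]].
Step i=7: Q has 7 at row 1, column 4; remove that cell from P, ejecting 6. So w(7) = 6. P is now [[1, 2, 3], [4], [5], [8]].
Step i=6: Q has 6 at row 1, column 3; remove that cell from P, ejecting 3. So w(6) = 3. P is now [[1, 2], [4], [5], [8]].
Step i=5: Q has 5 at row 4, column 1; remove 8 from row 4 of P and reverse-bump: 8 enters row 3 and ejects 5; 5 enters row 2 and ejects 4; 4 enters row 1 and ejects 2. So w(5) = 2. P is now [[1, 4], [5], [8]].
Step i=4: Q has 4 at row 3, column 1; remove 8 from row 3 of P and reverse-bump: 8 enters row 2 and ejects 5; 5 enters row 1 and ejects 4. So w(4) = 4. P is now [[1, 5], [8]].
Step i=3: Q has 3 at row 1, column 2; remove that cell from P, ejecting 5. So w(3) = 5. P is now [[1], [8]].
Step i=2: Q has 2 at row 2, column 1; remove 8 from row 2 of P and reverse-bump: 8 enters row 1 and ejects 1. So w(2) = 1. P is now [[8]].
Step i=1: Q has 1 at row 1, column 1; remove that cell from P, ejecting 8. So w(1) = 8. P is now [].

So w = 8 1 5 4 2 3 6 7.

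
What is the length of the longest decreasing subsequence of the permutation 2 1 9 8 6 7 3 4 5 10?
4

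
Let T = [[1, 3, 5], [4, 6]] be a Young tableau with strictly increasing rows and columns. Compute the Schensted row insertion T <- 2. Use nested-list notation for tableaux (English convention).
[[1, 2, 5], [3, 6], [4]]

In row 1, 2 replaces 3 (the leftmost entry greater than 2); 3 is bumped to row 2. In row 2, 3 replaces 4 (the leftmost entry greater than 3); 4 is bumped to row 3. 4 starts a new row 3. The new tableau is [[1, 2, 5], [3, 6], [4]].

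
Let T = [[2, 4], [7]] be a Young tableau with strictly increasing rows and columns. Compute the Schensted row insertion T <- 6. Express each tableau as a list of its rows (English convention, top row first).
[[2, 4, 6], [7]]

6 is larger than every entry of row 1, so it is appended to row 1. The new tableau is [[2, 4, 6], [7]].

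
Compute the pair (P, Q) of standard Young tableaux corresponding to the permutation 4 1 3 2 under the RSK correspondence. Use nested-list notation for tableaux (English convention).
Insert each entry of the permutation into P by Schensted row insertion, recording in Q the position of each new cell.

Insert 4: appended to row 1. P = [[4]], Q = [[1]].
Insert 1: 1 bumps 4 from row 1; 4 starts row 2. P = [[1], [4]], Q = [[1], [2]].
Insert 3: appended to row 1. P = [[1, 3], [4]], Q = [[1, 3], [2]].
Insert 2: 2 bumps 3 from row 1; 3 bumps 4 from row 2; 4 starts row 3. P = [[1, 2], [3], [4]], Q = [[1, 3], [2], [4]].

So P = [[1, 2], [3], [4]], Q = [[1, 3], [2], [4]].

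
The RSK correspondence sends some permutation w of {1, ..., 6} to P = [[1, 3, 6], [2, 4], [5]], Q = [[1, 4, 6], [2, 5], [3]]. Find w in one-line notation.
5 2 1 4 3 6

Reverse the RSK construction: for i from n down to 1, find the cell of Q containing i, remove the entry at that cell from P, and reverse-bump it up through P; the value ejected from row 1 is w(i).

Step i=6: Q has 6 at row 1, column 3; remove that cell from P, ejecting 6. So w(6) = 6. P is now [[1, 3], [2, 4], [5]].
Step i=5: Q has 5 at row 2, column 2; remove 4 from row 2 of P and reverse-bump: 4 enters row 1 and ejects 3. So w(5) = 3. P is now [[1, 4], [2], [5]].
Step i=4: Q has 4 at row 1, column 2; remove that cell from P, ejecting 4. So w(4) = 4. P is now [[1], [2], [5]].
Step i=3: Q has 3 at row 3, column 1; remove 5 from row 3 of P and reverse-bump: 5 enters row 2 and ejects 2; 2 enters row 1 and ejects 1. So w(3) = 1. P is now [[2], [5]].
Step i=2: Q has 2 at row 2, column 1; remove 5 from row 2 of P and reverse-bump: 5 enters row 1 and ejects 2. So w(2) = 2. P is now [[5]].
Step i=1: Q has 1 at row 1, column 1; remove that cell from P, ejecting 5. So w(1) = 5. P is now [].

So w = 5 2 1 4 3 6.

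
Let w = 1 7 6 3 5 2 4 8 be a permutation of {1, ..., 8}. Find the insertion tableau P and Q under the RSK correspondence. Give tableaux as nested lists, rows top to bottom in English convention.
Insert each entry of the permutation into P by Schensted row insertion, recording in Q the position of each new cell.

Insert 1: appended to row 1. P = [[1]], Q = [[1]].
Insert 7: appended to row 1. P = [[1, 7]], Q = [[1, 2]].
Insert 6: 6 bumps 7 from row 1; 7 starts row 2. P = [[1, 6], [7]], Q = [[1, 2], [3]].
Insert 3: 3 bumps 6 from row 1; 6 bumps 7 from row 2; 7 starts row 3. P = [[1, 3], [6], [7]], Q = [[1, 2], [3], [4]].
Insert 5: appended to row 1. P = [[1, 3, 5], [6], [7]], Q = [[1, 2, 5], [3], [4]].
Insert 2: 2 bumps 3 from row 1; 3 bumps 6 from row 2; 6 bumps 7 from row 3; 7 starts row 4. P = [[1, 2, 5], [3], [6], [7]], Q = [[1, 2, 5], [3], [4], [6]].
Insert 4: 4 bumps 5 from row 1; 5 appends to row 2. P = [[1, 2, 4], [3, 5], [6], [7]], Q = [[1, 2, 5], [3, 7], [4], [6]].
Insert 8: appended to row 1. P = [[1, 2, 4, 8], [3, 5], [6], [7]], Q = [[1, 2, 5, 8], [3, 7], [4], [6]].

So P = [[1, 2, 4, 8], [3, 5], [6], [7]], Q = [[1, 2, 5, 8], [3, 7], [4], [6]].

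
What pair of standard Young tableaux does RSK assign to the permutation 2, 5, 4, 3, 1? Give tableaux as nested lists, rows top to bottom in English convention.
Insert each entry of the permutation into P by Schensted row insertion, recording in Q the position of each new cell.

Insert 2: appended to row 1. P = [[2]].
Insert 5: appended to row 1. P = [[2, 5]].
Insert 4: 4 bumps 5 from row 1; 5 starts row 2. P = [[2, 4], [5]].
Insert 3: 3 bumps 4 from row 1; 4 bumps 5 from row 2; 5 starts row 3. P = [[2, 3], [4], [5]].
Insert 1: 1 bumps 2 from row 1; 2 bumps 4 from row 2; 4 bumps 5 from row 3; 5 starts row 4. P = [[1, 3], [2], [4], [5]].

So P = [[1, 3], [2], [4], [5]], Q = [[1, 2], [3], [4], [5]].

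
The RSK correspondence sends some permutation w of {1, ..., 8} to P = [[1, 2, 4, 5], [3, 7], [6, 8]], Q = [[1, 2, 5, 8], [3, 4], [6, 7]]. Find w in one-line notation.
Reverse the RSK construction: for i from n down to 1, find the cell of Q containing i, remove the entry at that cell from P, and reverse-bump it up through P; the value ejected from row 1 is w(i).

Step i=8: Q has 8 at row 1, column 4; remove that cell from P, ejecting 5. So w(8) = 5. P is now [[1, 2, 4], [3, 7], [6, 8]].
Step i=7: Q has 7 at row 3, column 2; remove 8 from row 3 of P and reverse-bump: 8 enters row 2 and ejects 7; 7 enters row 1 and ejects 4. So w(7) = 4. P is now [[1, 2, 7], [3, 8], [6]].
Step i=6: Q has 6 at row 3, column 1; remove 6 from row 3 of P and reverse-bump: 6 enters row 2 and ejects 3; 3 enters row 1 and ejects 2. So w(6) = 2. P is now [[1, 3, 7], [6, 8]].
Step i=5: Q has 5 at row 1, column 3; remove that cell from P, ejecting 7. So w(5) = 7. P is now [[1, 3], [6, 8]].
Step i=4: Q has 4 at row 2, column 2; remove 8 from row 2 of P and reverse-bump: 8 enters row 1 and ejects 3. So w(4) = 3. P is now [[1, 8], [6]].
Step i=3: Q has 3 at row 2, column 1; remove 6 from row 2 of P and reverse-bump: 6 enters row 1 and ejects 1. So w(3) = 1. P is now [[6, 8]].
Step i=2: Q has 2 at row 1, column 2; remove that cell from P, ejecting 8. So w(2) = 8. P is now [[6]].
Step i=1: Q has 1 at row 1, column 1; remove that cell from P, ejecting 6. So w(1) = 6. P is now [].

So w = 6 8 1 3 7 2 4 5.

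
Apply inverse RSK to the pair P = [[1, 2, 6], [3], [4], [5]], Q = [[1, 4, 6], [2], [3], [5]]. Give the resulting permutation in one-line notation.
Reverse RSK: for i = n, n-1, ..., 1, locate i in Q, remove the corresponding corner cell from P, and reverse-bump its entry up through P; the value ejected from row 1 is w(i).

So w = 5 4 1 3 2 6.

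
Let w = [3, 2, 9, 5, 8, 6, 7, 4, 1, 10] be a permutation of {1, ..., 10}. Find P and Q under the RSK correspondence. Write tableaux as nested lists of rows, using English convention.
Insert each entry of the permutation into P by Schensted row insertion, recording in Q the position of each new cell.

Insert 3: appended to row 1. P = [[3]].
Insert 2: 2 bumps 3 from row 1; 3 starts row 2. P = [[2], [3]].
Insert 9: appended to row 1. P = [[2, 9], [3]].
Insert 5: 5 bumps 9 from row 1; 9 appends to row 2. P = [[2, 5], [3, 9]].
Insert 8: appended to row 1. P = [[2, 5, 8], [3, 9]].
Insert 6: 6 bumps 8 from row 1; 8 bumps 9 from row 2; 9 starts row 3. P = [[2, 5, 6], [3, 8], [9]].
Insert 7: appended to row 1. P = [[2, 5, 6, 7], [3, 8], [9]].
Insert 4: 4 bumps 5 from row 1; 5 bumps 8 from row 2; 8 bumps 9 from row 3; 9 starts row 4. P = [[2, 4, 6, 7], [3, 5], [8], [9]].
Insert 1: 1 bumps 2 from row 1; 2 bumps 3 from row 2; 3 bumps 8 from row 3; 8 bumps 9 from row 4; 9 starts row 5. P = [[1, 4, 6, 7], [2, 5], [3], [8], [9]].
Insert 10: appended to row 1. P = [[1, 4, 6, 7, 10], [2, 5], [3], [8], [9]].

So P = [[1, 4, 6, 7, 10], [2, 5], [3], [8], [9]], Q = [[1, 3, 5, 7, 10], [2, 4], [6], [8], [9]].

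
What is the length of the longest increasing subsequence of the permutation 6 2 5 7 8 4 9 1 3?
5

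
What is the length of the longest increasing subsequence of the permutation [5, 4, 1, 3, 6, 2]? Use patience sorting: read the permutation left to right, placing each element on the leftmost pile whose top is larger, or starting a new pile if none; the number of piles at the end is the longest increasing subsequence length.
5: new pile. tops = [5]
4: onto pile 1 (replacing 5). tops = [4]
1: onto pile 1 (replacing 4). tops = [1]
3: new pile. tops = [1, 3]
6: new pile. tops = [1, 3, 6]
2: onto pile 2 (replacing 3). tops = [1, 2, 6]

3 piles, so the longest increasing subsequence has length 3.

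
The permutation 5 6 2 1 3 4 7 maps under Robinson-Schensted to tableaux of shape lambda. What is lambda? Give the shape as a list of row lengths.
[4, 2, 1]

Row-insert each entry into an empty tableau.

After inserting 5: P = [[5]].
After inserting 6: P = [[5, 6]].
After inserting 2: P = [[2, 6], [5]].
After inserting 1: P = [[1, 6], [2], [5]].
After inserting 3: P = [[1, 3], [2, 6], [5]].
After inserting 4: P = [[1, 3, 4], [2, 6], [5]].
After inserting 7: P = [[1, 3, 4, 7], [2, 6], [5]].

The final insertion tableau P = [[1, 3, 4, 7], [2, 6], [5]] has shape [4, 2, 1].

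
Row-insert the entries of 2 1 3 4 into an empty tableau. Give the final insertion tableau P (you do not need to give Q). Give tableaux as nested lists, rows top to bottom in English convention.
Insert 2: appended to row 1. P = [[2]].
Insert 1: 1 bumps 2 from row 1; 2 starts row 2. P = [[1], [2]].
Insert 3: appended to row 1. P = [[1, 3], [2]].
Insert 4: appended to row 1. P = [[1, 3, 4], [2]].

So P = [[1, 3, 4], [2]].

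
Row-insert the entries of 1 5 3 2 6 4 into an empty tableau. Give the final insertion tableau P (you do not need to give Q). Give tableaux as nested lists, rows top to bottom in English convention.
Insert 1: appended to row 1. P = [[1]].
Insert 5: appended to row 1. P = [[1, 5]].
Insert 3: 3 bumps 5 from row 1; 5 starts row 2. P = [[1, 3], [5]].
Insert 2: 2 bumps 3 from row 1; 3 bumps 5 from row 2; 5 starts row 3. P = [[1, 2], [3], [5]].
Insert 6: appended to row 1. P = [[1, 2, 6], [3], [5]].
Insert 4: 4 bumps 6 from row 1; 6 appends to row 2. P = [[1, 2, 4], [3, 6], [5]].

So P = [[1, 2, 4], [3, 6], [5]].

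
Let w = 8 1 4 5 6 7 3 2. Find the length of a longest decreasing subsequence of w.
4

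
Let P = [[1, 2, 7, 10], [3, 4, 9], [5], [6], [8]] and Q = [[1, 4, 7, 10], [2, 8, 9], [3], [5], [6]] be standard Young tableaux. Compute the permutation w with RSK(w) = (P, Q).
Reverse the RSK construction: for i from n down to 1, find the cell of Q containing i, remove the entry at that cell from P, and reverse-bump it up through P; the value ejected from row 1 is w(i).

Step i=10: Q has 10 at row 1, column 4; remove that cell from P, ejecting 10. So w(10) = 10. P is now [[1, 2, 7], [3, 4, 9], [5], [6], [8]].
Step i=9: Q has 9 at row 2, column 3; remove 9 from row 2 of P and reverse-bump: 9 enters row 1 and ejects 7. So w(9) = 7. P is now [[1, 2, 9], [3, 4], [5], [6], [8]].
Step i=8: Q has 8 at row 2, column 2; remove 4 from row 2 of P and reverse-bump: 4 enters row 1 and ejects 2. So w(8) = 2. P is now [[1, 4, 9], [3], [5], [6], [8]].
Step i=7: Q has 7 at row 1, column 3; remove that cell from P, ejecting 9. So w(7) = 9. P is now [[1, 4], [3], [5], [6], [8]].
Step i=6: Q has 6 at row 5, column 1; remove 8 from row 5 of P and reverse-bump: 8 enters row 4 and ejects 6; 6 enters row 3 and ejects 5; 5 enters row 2 and ejects 3; 3 enters row 1 and ejects 1. So w(6) = 1. P is now [[3, 4], [5], [6], [8]].
Step i=5: Q has 5 at row 4, column 1; remove 8 from row 4 of P and reverse-bump: 8 enters row 3 and ejects 6; 6 enters row 2 and ejects 5; 5 enters row 1 and ejects 4. So w(5) = 4. P is now [[3, 5], [6], [8]].
Step i=4: Q has 4 at row 1, column 2; remove that cell from P, ejecting 5. So w(4) = 5. P is now [[3], [6], [8]].
Step i=3: Q has 3 at row 3, column 1; remove 8 from row 3 of P and reverse-bump: 8 enters row 2 and ejects 6; 6 enters row 1 and ejects 3. So w(3) = 3. P is now [[6], [8]].
Step i=2: Q has 2 at row 2, column 1; remove 8 from row 2 of P and reverse-bump: 8 enters row 1 and ejects 6. So w(2) = 6. P is now [[8]].
Step i=1: Q has 1 at row 1, column 1; remove that cell from P, ejecting 8. So w(1) = 8. P is now [].

So w = 8 6 3 5 4 1 9 2 7 10.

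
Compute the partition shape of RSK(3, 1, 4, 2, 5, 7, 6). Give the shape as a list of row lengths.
[4, 3]

Row-insert each entry into an empty tableau.

After inserting 3: P = [[3]].
After inserting 1: P = [[1], [3]].
After inserting 4: P = [[1, 4], [3]].
After inserting 2: P = [[1, 2], [3, 4]].
After inserting 5: P = [[1, 2, 5], [3, 4]].
After inserting 7: P = [[1, 2, 5, 7], [3, 4]].
After inserting 6: P = [[1, 2, 5, 6], [3, 4, 7]].

The final insertion tableau P = [[1, 2, 5, 6], [3, 4, 7]] has shape [4, 3].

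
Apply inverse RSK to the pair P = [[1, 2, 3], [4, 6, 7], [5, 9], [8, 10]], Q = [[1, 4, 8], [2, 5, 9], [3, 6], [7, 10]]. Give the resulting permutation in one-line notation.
8 5 1 10 6 4 2 9 7 3

Reverse RSK: for i = n, n-1, ..., 1, locate i in Q, remove the corresponding corner cell from P, and reverse-bump its entry up through P; the value ejected from row 1 is w(i).

So w = 8 5 1 10 6 4 2 9 7 3.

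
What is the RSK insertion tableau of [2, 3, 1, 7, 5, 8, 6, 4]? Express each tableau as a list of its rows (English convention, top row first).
P = [[1, 3, 4, 6], [2, 5, 8], [7]]

Insert 2: appended to row 1. P = [[2]].
Insert 3: appended to row 1. P = [[2, 3]].
Insert 1: 1 bumps 2 from row 1; 2 starts row 2. P = [[1, 3], [2]].
Insert 7: appended to row 1. P = [[1, 3, 7], [2]].
Insert 5: 5 bumps 7 from row 1; 7 appends to row 2. P = [[1, 3, 5], [2, 7]].
Insert 8: appended to row 1. P = [[1, 3, 5, 8], [2, 7]].
Insert 6: 6 bumps 8 from row 1; 8 appends to row 2. P = [[1, 3, 5, 6], [2, 7, 8]].
Insert 4: 4 bumps 5 from row 1; 5 bumps 7 from row 2; 7 starts row 3. P = [[1, 3, 4, 6], [2, 5, 8], [7]].

So P = [[1, 3, 4, 6], [2, 5, 8], [7]].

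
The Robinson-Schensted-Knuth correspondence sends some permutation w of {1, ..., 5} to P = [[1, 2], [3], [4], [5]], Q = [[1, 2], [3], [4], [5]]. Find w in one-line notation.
1 5 4 3 2

Reverse the RSK construction: for i from n down to 1, find the cell of Q containing i, remove the entry at that cell from P, and reverse-bump it up through P; the value ejected from row 1 is w(i).

Step i=5: Q has 5 at row 4, column 1; remove 5 from row 4 of P and reverse-bump: 5 enters row 3 and ejects 4; 4 enters row 2 and ejects 3; 3 enters row 1 and ejects 2. So w(5) = 2. P is now [[1, 3], [4], [5]].
Step i=4: Q has 4 at row 3, column 1; remove 5 from row 3 of P and reverse-bump: 5 enters row 2 and ejects 4; 4 enters row 1 and ejects 3. So w(4) = 3. P is now [[1, 4], [5]].
Step i=3: Q has 3 at row 2, column 1; remove 5 from row 2 of P and reverse-bump: 5 enters row 1 and ejects 4. So w(3) = 4. P is now [[1, 5]].
Step i=2: Q has 2 at row 1, column 2; remove that cell from P, ejecting 5. So w(2) = 5. P is now [[1]].
Step i=1: Q has 1 at row 1, column 1; remove that cell from P, ejecting 1. So w(1) = 1. P is now [].

So w = 1 5 4 3 2.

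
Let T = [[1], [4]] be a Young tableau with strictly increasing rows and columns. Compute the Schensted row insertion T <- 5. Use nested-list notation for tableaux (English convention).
[[1, 5], [4]]

5 is larger than every entry of row 1, so it is appended to row 1. The new tableau is [[1, 5], [4]].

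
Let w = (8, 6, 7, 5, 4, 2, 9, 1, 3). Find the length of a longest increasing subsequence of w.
3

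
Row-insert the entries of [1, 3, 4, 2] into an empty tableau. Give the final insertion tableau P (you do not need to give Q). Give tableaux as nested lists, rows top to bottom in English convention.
P = [[1, 2, 4], [3]]

Insert 1: appended to row 1. P = [[1]].
Insert 3: appended to row 1. P = [[1, 3]].
Insert 4: appended to row 1. P = [[1, 3, 4]].
Insert 2: 2 bumps 3 from row 1; 3 starts row 2. P = [[1, 2, 4], [3]].

So P = [[1, 2, 4], [3]].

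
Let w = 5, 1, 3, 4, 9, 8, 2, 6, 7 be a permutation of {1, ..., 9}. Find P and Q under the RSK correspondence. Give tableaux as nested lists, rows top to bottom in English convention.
P = [[1, 2, 4, 6, 7], [3, 8], [5, 9]], Q = [[1, 3, 4, 5, 9], [2, 6], [7, 8]]

Insert each entry of the permutation into P by Schensted row insertion, recording in Q the position of each new cell.

Insert 5: appended to row 1. P = [[5]].
Insert 1: 1 bumps 5 from row 1; 5 starts row 2. P = [[1], [5]].
Insert 3: appended to row 1. P = [[1, 3], [5]].
Insert 4: appended to row 1. P = [[1, 3, 4], [5]].
Insert 9: appended to row 1. P = [[1, 3, 4, 9], [5]].
Insert 8: 8 bumps 9 from row 1; 9 appends to row 2. P = [[1, 3, 4, 8], [5, 9]].
Insert 2: 2 bumps 3 from row 1; 3 bumps 5 from row 2; 5 starts row 3. P = [[1, 2, 4, 8], [3, 9], [5]].
Insert 6: 6 bumps 8 from row 1; 8 bumps 9 from row 2; 9 appends to row 3. P = [[1, 2, 4, 6], [3, 8], [5, 9]].
Insert 7: appended to row 1. P = [[1, 2, 4, 6, 7], [3, 8], [5, 9]].

So P = [[1, 2, 4, 6, 7], [3, 8], [5, 9]], Q = [[1, 3, 4, 5, 9], [2, 6], [7, 8]].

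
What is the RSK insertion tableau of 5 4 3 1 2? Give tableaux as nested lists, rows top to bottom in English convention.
P = [[1, 2], [3], [4], [5]]

After inserting 5: P = [[5]].
After inserting 4: P = [[4], [5]].
After inserting 3: P = [[3], [4], [5]].
After inserting 1: P = [[1], [3], [4], [5]].
After inserting 2: P = [[1, 2], [3], [4], [5]].

So P = [[1, 2], [3], [4], [5]].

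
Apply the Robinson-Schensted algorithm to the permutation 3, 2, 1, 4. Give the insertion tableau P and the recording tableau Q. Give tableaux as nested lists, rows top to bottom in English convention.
P = [[1, 4], [2], [3]], Q = [[1, 4], [2], [3]]

Insert each entry of the permutation into P by Schensted row insertion, recording in Q the position of each new cell.

Insert 3: appended to row 1. P = [[3]].
Insert 2: 2 bumps 3 from row 1; 3 starts row 2. P = [[2], [3]].
Insert 1: 1 bumps 2 from row 1; 2 bumps 3 from row 2; 3 starts row 3. P = [[1], [2], [3]].
Insert 4: appended to row 1. P = [[1, 4], [2], [3]].

So P = [[1, 4], [2], [3]], Q = [[1, 4], [2], [3]].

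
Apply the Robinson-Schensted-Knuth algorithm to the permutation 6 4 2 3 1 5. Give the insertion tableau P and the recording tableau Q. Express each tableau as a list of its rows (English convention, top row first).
Insert each entry of the permutation into P by Schensted row insertion, recording in Q the position of each new cell.

Insert 6: appended to row 1. P = [[6]].
Insert 4: 4 bumps 6 from row 1; 6 starts row 2. P = [[4], [6]].
Insert 2: 2 bumps 4 from row 1; 4 bumps 6 from row 2; 6 starts row 3. P = [[2], [4], [6]].
Insert 3: appended to row 1. P = [[2, 3], [4], [6]].
Insert 1: 1 bumps 2 from row 1; 2 bumps 4 from row 2; 4 bumps 6 from row 3; 6 starts row 4. P = [[1, 3], [2], [4], [6]].
Insert 5: appended to row 1. P = [[1, 3, 5], [2], [4], [6]].

So P = [[1, 3, 5], [2], [4], [6]], Q = [[1, 4, 6], [2], [3], [5]].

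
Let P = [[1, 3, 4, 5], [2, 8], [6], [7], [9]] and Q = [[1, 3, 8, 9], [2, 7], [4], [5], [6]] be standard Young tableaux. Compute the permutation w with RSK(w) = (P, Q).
9 7 8 6 2 1 3 4 5

Reverse RSK: for i = n, n-1, ..., 1, locate i in Q, remove the corresponding corner cell from P, and reverse-bump its entry up through P; the value ejected from row 1 is w(i).

So w = 9 7 8 6 2 1 3 4 5.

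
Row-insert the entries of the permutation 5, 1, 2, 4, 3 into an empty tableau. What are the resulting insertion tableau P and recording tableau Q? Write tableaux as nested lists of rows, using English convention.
P = [[1, 2, 3], [4], [5]], Q = [[1, 3, 4], [2], [5]]

Insert each entry of the permutation into P by Schensted row insertion, recording in Q the position of each new cell.

Insert 5: appended to row 1. P = [[5]].
Insert 1: 1 bumps 5 from row 1; 5 starts row 2. P = [[1], [5]].
Insert 2: appended to row 1. P = [[1, 2], [5]].
Insert 4: appended to row 1. P = [[1, 2, 4], [5]].
Insert 3: 3 bumps 4 from row 1; 4 bumps 5 from row 2; 5 starts row 3. P = [[1, 2, 3], [4], [5]].

So P = [[1, 2, 3], [4], [5]], Q = [[1, 3, 4], [2], [5]].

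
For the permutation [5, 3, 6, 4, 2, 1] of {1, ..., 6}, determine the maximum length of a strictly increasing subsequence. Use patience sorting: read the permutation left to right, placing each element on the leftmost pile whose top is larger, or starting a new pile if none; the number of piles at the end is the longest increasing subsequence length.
5: new pile. tops = [5]
3: onto pile 1 (replacing 5). tops = [3]
6: new pile. tops = [3, 6]
4: onto pile 2 (replacing 6). tops = [3, 4]
2: onto pile 1 (replacing 3). tops = [2, 4]
1: onto pile 1 (replacing 2). tops = [1, 4]

2 piles, so the longest increasing subsequence has length 2.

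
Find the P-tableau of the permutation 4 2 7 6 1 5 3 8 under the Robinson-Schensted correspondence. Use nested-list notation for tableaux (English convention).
P = [[1, 3, 8], [2, 5], [4, 6], [7]]

Insert 4: appended to row 1. P = [[4]].
Insert 2: 2 bumps 4 from row 1; 4 starts row 2. P = [[2], [4]].
Insert 7: appended to row 1. P = [[2, 7], [4]].
Insert 6: 6 bumps 7 from row 1; 7 appends to row 2. P = [[2, 6], [4, 7]].
Insert 1: 1 bumps 2 from row 1; 2 bumps 4 from row 2; 4 starts row 3. P = [[1, 6], [2, 7], [4]].
Insert 5: 5 bumps 6 from row 1; 6 bumps 7 from row 2; 7 appends to row 3. P = [[1, 5], [2, 6], [4, 7]].
Insert 3: 3 bumps 5 from row 1; 5 bumps 6 from row 2; 6 bumps 7 from row 3; 7 starts row 4. P = [[1, 3], [2, 5], [4, 6], [7]].
Insert 8: appended to row 1. P = [[1, 3, 8], [2, 5], [4, 6], [7]].

So P = [[1, 3, 8], [2, 5], [4, 6], [7]].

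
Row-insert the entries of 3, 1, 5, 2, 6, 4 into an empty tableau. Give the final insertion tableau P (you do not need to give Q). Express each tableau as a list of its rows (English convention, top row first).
Insert 3: appended to row 1. P = [[3]].
Insert 1: 1 bumps 3 from row 1; 3 starts row 2. P = [[1], [3]].
Insert 5: appended to row 1. P = [[1, 5], [3]].
Insert 2: 2 bumps 5 from row 1; 5 appends to row 2. P = [[1, 2], [3, 5]].
Insert 6: appended to row 1. P = [[1, 2, 6], [3, 5]].
Insert 4: 4 bumps 6 from row 1; 6 appends to row 2. P = [[1, 2, 4], [3, 5, 6]].

So P = [[1, 2, 4], [3, 5, 6]].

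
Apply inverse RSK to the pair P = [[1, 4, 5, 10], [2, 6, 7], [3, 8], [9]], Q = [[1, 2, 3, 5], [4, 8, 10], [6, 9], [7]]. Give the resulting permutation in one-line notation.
3 6 9 8 10 2 1 7 4 5

Reverse the RSK construction: for i from n down to 1, find the cell of Q containing i, remove the entry at that cell from P, and reverse-bump it up through P; the value ejected from row 1 is w(i).

Step i=10: Q has 10 at row 2, column 3; remove 7 from row 2 of P and reverse-bump: 7 enters row 1 and ejects 5. So w(10) = 5. P is now [[1, 4, 7, 10], [2, 6], [3, 8], [9]].
Step i=9: Q has 9 at row 3, column 2; remove 8 from row 3 of P and reverse-bump: 8 enters row 2 and ejects 6; 6 enters row 1 and ejects 4. So w(9) = 4. P is now [[1, 6, 7, 10], [2, 8], [3], [9]].
Step i=8: Q has 8 at row 2, column 2; remove 8 from row 2 of P and reverse-bump: 8 enters row 1 and ejects 7. So w(8) = 7. P is now [[1, 6, 8, 10], [2], [3], [9]].
Step i=7: Q has 7 at row 4, column 1; remove 9 from row 4 of P and reverse-bump: 9 enters row 3 and ejects 3; 3 enters row 2 and ejects 2; 2 enters row 1 and ejects 1. So w(7) = 1. P is now [[2, 6, 8, 10], [3], [9]].
Step i=6: Q has 6 at row 3, column 1; remove 9 from row 3 of P and reverse-bump: 9 enters row 2 and ejects 3; 3 enters row 1 and ejects 2. So w(6) = 2. P is now [[3, 6, 8, 10], [9]].
Step i=5: Q has 5 at row 1, column 4; remove that cell from P, ejecting 10. So w(5) = 10. P is now [[3, 6, 8], [9]].
Step i=4: Q has 4 at row 2, column 1; remove 9 from row 2 of P and reverse-bump: 9 enters row 1 and ejects 8. So w(4) = 8. P is now [[3, 6, 9]].
Step i=3: Q has 3 at row 1, column 3; remove that cell from P, ejecting 9. So w(3) = 9. P is now [[3, 6]].
Step i=2: Q has 2 at row 1, column 2; remove that cell from P, ejecting 6. So w(2) = 6. P is now [[3]].
Step i=1: Q has 1 at row 1, column 1; remove that cell from P, ejecting 3. So w(1) = 3. P is now [].

So w = 3 6 9 8 10 2 1 7 4 5.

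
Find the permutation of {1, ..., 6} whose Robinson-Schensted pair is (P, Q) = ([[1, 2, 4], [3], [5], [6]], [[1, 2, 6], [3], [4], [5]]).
Reverse the RSK construction: for i from n down to 1, find the cell of Q containing i, remove the entry at that cell from P, and reverse-bump it up through P; the value ejected from row 1 is w(i).

Step i=6: Q has 6 at row 1, column 3; remove that cell from P, ejecting 4. So w(6) = 4. P is now [[1, 2], [3], [5], [6]].
Step i=5: Q has 5 at row 4, column 1; remove 6 from row 4 of P and reverse-bump: 6 enters row 3 and ejects 5; 5 enters row 2 and ejects 3; 3 enters row 1 and ejects 2. So w(5) = 2. P is now [[1, 3], [5], [6]].
Step i=4: Q has 4 at row 3, column 1; remove 6 from row 3 of P and reverse-bump: 6 enters row 2 and ejects 5; 5 enters row 1 and ejects 3. So w(4) = 3. P is now [[1, 5], [6]].
Step i=3: Q has 3 at row 2, column 1; remove 6 from row 2 of P and reverse-bump: 6 enters row 1 and ejects 5. So w(3) = 5. P is now [[1, 6]].
Step i=2: Q has 2 at row 1, column 2; remove that cell from P, ejecting 6. So w(2) = 6. P is now [[1]].
Step i=1: Q has 1 at row 1, column 1; remove that cell from P, ejecting 1. So w(1) = 1. P is now [].

So w = 1 6 5 3 2 4.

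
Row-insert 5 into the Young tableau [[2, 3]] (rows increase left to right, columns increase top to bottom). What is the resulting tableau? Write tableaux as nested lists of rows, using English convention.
5 is larger than every entry of row 1, so it is appended to row 1. The new tableau is [[2, 3, 5]].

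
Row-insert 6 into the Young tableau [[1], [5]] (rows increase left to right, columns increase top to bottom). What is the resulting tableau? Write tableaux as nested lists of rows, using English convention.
[[1, 6], [5]]

6 is larger than every entry of row 1, so it is appended to row 1. The new tableau is [[1, 6], [5]].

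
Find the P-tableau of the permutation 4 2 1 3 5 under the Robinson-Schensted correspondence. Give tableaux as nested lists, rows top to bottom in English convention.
P = [[1, 3, 5], [2], [4]]

Insert 4: appended to row 1. P = [[4]].
Insert 2: 2 bumps 4 from row 1; 4 starts row 2. P = [[2], [4]].
Insert 1: 1 bumps 2 from row 1; 2 bumps 4 from row 2; 4 starts row 3. P = [[1], [2], [4]].
Insert 3: appended to row 1. P = [[1, 3], [2], [4]].
Insert 5: appended to row 1. P = [[1, 3, 5], [2], [4]].

So P = [[1, 3, 5], [2], [4]].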